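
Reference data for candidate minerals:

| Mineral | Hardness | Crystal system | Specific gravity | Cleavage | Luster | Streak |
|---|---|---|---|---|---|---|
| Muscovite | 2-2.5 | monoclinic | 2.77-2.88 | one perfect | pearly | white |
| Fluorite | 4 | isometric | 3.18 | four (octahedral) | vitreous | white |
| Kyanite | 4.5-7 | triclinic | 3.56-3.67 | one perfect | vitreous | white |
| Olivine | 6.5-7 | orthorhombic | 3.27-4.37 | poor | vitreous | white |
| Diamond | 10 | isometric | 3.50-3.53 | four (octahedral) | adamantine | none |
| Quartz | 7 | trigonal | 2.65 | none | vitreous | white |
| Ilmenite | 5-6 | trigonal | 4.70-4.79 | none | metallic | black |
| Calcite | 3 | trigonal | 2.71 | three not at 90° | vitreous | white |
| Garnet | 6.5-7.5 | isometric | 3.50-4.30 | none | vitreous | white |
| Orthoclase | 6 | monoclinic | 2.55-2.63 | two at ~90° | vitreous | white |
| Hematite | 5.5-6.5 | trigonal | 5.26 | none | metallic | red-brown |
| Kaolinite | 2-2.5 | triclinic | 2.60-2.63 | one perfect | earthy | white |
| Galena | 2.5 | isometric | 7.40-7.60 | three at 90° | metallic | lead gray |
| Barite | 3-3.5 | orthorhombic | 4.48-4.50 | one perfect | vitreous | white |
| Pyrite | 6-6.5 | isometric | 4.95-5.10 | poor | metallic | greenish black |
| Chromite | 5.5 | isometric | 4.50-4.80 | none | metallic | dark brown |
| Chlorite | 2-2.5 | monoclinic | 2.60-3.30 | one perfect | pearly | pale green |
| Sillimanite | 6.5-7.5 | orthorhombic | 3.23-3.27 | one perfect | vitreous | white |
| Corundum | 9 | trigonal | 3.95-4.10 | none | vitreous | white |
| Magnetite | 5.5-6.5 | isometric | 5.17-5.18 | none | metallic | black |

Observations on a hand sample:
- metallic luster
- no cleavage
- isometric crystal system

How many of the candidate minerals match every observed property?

Metallic luster — leaves Ilmenite, Hematite, Galena, Pyrite, Chromite, Magnetite.
No cleavage is inconsistent with Galena, Pyrite.
Isometric crystal system eliminates Ilmenite, Hematite.
Consistent with every observation: Chromite, Magnetite.
That is 2 minerals.

2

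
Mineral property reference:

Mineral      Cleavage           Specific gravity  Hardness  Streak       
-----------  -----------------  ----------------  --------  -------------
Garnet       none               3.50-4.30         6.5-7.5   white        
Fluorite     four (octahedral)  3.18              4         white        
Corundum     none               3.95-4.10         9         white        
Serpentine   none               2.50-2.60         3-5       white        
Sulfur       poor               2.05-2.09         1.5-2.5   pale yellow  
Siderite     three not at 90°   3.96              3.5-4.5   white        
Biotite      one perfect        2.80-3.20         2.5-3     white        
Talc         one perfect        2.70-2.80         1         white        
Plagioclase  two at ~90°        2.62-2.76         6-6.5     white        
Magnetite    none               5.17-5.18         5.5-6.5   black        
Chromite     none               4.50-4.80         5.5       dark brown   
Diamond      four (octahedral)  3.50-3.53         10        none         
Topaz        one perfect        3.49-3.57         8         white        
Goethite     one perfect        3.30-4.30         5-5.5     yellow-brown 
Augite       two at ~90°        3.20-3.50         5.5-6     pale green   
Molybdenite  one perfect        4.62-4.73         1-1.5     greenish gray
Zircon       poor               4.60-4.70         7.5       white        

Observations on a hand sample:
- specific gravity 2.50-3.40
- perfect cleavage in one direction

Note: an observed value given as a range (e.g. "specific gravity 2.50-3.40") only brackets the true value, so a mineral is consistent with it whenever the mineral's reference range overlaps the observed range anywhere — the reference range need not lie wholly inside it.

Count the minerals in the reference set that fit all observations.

3

Specific gravity 2.50-3.40: narrows the field to Fluorite, Serpentine, Biotite, Talc, Plagioclase, Goethite, Augite.
Perfect cleavage in one direction: Biotite, Talc, Goethite remain.
The minerals that satisfy all observations are Biotite, Goethite, Talc.
That is 3 minerals.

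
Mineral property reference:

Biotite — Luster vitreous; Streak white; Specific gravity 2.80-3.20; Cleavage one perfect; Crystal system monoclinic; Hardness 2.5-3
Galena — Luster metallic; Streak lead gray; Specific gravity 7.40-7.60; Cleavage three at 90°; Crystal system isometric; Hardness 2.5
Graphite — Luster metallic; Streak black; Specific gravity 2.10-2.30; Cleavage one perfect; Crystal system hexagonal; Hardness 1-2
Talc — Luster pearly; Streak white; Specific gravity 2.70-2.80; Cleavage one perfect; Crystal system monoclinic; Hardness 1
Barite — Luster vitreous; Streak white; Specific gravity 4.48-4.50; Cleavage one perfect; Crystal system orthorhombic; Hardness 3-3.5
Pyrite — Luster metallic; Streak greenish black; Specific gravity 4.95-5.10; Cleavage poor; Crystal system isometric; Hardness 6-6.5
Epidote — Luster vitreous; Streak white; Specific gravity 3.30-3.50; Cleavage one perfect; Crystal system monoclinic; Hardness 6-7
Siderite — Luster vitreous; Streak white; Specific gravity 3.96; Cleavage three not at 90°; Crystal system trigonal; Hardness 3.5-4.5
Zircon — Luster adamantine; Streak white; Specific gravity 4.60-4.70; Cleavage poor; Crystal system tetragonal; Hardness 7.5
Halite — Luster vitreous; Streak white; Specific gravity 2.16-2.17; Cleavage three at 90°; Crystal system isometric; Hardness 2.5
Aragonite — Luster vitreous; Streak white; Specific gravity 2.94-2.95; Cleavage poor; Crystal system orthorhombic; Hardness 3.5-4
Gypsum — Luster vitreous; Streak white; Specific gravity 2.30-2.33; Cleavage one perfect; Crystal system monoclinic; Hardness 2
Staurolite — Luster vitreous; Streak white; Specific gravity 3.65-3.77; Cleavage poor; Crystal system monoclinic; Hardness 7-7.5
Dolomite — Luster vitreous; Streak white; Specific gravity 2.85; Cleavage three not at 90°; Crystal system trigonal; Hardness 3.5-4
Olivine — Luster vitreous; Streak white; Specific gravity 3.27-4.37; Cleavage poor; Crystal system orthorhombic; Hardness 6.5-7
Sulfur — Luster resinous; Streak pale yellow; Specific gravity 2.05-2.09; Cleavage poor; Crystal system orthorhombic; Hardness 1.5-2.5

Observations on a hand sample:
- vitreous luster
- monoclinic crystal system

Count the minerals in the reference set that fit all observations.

4

Vitreous luster is inconsistent with Galena, Graphite, Talc, Pyrite, Zircon, Sulfur.
Monoclinic crystal system — narrows the field to Biotite, Epidote, Gypsum, Staurolite.
Consistent with every observation: Biotite, Epidote, Gypsum, Staurolite.
That is 4 minerals.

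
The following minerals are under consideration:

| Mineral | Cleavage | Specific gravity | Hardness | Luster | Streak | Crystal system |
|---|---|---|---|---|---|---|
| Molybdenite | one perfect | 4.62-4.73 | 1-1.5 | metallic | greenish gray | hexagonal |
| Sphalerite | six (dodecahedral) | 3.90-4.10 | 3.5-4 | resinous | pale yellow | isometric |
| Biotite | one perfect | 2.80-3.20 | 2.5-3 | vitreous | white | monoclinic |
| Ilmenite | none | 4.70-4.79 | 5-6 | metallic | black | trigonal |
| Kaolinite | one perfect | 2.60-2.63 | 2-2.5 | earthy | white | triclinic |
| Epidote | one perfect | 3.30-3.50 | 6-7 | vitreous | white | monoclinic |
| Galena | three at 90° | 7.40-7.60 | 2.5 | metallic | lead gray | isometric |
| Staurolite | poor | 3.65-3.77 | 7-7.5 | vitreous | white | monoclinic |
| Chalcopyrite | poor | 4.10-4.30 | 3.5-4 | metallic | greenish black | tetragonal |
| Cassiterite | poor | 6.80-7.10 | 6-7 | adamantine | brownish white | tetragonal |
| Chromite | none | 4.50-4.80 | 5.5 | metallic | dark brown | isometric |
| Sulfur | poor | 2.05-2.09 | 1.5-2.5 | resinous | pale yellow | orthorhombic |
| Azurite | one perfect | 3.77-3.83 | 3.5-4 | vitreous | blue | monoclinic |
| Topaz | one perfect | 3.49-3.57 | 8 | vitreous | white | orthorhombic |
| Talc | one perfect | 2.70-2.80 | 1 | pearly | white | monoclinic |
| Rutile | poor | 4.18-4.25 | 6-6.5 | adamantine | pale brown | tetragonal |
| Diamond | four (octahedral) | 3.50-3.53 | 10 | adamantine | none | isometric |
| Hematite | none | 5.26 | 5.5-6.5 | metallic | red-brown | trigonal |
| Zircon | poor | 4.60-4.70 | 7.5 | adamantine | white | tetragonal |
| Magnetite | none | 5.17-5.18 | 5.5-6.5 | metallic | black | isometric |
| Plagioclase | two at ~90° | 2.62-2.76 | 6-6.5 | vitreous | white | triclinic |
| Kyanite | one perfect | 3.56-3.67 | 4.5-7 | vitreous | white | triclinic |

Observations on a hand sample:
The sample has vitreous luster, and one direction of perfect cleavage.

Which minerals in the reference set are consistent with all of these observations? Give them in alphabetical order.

Azurite, Biotite, Epidote, Kyanite, Topaz

Vitreous luster: only Biotite, Epidote, Staurolite, Azurite, Topaz, Plagioclase, Kyanite remain.
One direction of perfect cleavage rules out Staurolite, Plagioclase.
The minerals that satisfy all observations are Azurite, Biotite, Epidote, Kyanite, Topaz.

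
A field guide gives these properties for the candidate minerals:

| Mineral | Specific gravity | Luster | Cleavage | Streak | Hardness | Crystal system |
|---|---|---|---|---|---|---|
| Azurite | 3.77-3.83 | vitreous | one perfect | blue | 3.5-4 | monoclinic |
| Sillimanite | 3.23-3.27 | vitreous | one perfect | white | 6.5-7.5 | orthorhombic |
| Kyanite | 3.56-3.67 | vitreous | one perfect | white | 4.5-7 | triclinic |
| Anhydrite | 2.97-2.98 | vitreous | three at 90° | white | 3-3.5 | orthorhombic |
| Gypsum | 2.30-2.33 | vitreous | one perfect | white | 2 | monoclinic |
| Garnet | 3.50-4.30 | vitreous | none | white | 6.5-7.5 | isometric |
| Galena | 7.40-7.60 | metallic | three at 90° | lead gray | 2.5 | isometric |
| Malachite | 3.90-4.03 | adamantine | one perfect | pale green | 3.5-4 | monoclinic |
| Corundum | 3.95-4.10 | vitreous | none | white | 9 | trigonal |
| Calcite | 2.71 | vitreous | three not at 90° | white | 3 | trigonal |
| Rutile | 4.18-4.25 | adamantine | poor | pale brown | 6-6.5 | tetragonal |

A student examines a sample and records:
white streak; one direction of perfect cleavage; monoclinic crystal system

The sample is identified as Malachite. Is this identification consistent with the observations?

White streak — Malachite has pale green streak; a mismatch.
One direction of perfect cleavage — fits Malachite (cleavage one perfect).
Monoclinic crystal system — fits Malachite (monoclinic system).
Malachite is excluded by the streak.

No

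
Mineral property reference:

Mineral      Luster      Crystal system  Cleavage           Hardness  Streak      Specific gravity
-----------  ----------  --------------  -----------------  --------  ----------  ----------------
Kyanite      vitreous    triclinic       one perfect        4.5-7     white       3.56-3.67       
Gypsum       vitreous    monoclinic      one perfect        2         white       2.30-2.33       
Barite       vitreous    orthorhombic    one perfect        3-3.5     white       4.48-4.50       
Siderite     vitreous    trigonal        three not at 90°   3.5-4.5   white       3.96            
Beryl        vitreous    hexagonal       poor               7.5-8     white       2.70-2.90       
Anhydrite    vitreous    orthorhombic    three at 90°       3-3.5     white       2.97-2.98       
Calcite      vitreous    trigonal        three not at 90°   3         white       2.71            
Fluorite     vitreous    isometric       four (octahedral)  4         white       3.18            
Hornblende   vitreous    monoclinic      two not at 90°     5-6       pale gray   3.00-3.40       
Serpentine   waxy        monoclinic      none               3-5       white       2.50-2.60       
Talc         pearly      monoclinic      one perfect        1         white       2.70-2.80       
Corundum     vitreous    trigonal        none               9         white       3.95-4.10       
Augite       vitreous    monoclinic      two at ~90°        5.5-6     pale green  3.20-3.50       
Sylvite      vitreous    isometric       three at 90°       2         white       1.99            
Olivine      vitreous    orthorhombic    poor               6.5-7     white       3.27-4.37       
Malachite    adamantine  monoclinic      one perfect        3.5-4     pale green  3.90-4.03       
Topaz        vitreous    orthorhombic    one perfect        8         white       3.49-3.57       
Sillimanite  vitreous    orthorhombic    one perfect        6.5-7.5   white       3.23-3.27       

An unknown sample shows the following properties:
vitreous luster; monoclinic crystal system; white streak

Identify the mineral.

Gypsum

Vitreous luster excludes Serpentine, Talc, Malachite.
Monoclinic crystal system — leaves Gypsum, Hornblende, Augite.
White streak — leaves Gypsum.
The only mineral consistent with every observation is Gypsum.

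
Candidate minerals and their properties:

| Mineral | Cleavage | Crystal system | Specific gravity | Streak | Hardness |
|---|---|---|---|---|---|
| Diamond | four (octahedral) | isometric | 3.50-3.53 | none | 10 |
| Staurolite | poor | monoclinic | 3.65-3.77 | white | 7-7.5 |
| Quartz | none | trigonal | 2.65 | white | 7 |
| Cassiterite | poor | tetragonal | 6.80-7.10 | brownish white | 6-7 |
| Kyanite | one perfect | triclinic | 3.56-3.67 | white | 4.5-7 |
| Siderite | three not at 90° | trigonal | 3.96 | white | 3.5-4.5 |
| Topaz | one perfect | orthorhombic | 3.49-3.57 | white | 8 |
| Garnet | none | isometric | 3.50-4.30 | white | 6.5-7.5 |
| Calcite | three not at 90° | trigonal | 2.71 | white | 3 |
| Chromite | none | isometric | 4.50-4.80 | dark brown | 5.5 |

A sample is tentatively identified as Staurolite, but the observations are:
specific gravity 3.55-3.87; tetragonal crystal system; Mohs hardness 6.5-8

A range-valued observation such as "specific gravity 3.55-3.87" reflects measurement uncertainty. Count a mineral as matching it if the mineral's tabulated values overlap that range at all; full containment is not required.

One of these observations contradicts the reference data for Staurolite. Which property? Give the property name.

crystal system

Specific gravity 3.55-3.87: Staurolite has SG 3.65-3.77 — matches.
Tetragonal crystal system: Staurolite has monoclinic system — outside the reference range.
Mohs hardness 6.5-8: Staurolite has hardness 7-7.5 — matches.
The crystal system is the one property that does not fit.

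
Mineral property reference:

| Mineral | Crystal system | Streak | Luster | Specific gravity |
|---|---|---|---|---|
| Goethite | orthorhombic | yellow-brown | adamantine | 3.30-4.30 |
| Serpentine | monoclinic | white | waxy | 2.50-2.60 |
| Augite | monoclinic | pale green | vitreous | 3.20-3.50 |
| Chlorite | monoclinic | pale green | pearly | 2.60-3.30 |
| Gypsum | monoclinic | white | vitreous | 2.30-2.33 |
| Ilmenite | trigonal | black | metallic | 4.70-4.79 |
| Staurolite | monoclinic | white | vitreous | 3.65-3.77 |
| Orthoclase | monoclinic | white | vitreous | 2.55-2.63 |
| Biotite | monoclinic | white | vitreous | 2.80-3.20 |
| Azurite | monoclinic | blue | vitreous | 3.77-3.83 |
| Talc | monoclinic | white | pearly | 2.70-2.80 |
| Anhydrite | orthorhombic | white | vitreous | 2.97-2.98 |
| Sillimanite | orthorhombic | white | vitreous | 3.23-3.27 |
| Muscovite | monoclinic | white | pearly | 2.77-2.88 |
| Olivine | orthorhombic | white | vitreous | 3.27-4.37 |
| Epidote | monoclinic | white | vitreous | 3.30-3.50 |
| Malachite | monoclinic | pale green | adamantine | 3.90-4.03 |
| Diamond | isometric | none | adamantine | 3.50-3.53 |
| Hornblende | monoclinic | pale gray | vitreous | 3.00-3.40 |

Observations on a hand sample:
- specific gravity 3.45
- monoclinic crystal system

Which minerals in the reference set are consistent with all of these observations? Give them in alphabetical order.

Specific gravity 3.45 — leaves Goethite, Augite, Olivine, Epidote.
Monoclinic crystal system excludes Goethite, Olivine.
Remaining candidates: Augite, Epidote.

Augite, Epidote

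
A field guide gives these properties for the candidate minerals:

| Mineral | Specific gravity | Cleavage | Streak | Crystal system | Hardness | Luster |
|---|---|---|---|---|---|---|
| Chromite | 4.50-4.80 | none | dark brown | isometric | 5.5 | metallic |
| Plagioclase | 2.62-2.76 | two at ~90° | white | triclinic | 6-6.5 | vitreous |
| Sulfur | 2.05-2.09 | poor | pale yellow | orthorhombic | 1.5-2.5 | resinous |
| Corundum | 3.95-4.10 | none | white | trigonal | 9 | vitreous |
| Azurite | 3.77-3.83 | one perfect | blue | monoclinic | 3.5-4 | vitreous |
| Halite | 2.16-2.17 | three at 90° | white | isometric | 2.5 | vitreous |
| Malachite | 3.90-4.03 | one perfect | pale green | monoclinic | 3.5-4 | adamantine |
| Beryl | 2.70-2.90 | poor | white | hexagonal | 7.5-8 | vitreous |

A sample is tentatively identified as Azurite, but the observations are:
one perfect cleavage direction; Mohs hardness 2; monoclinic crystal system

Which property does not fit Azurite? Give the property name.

hardness

One perfect cleavage direction: Azurite has cleavage one perfect — consistent.
Mohs hardness 2: Azurite has hardness 3.5-4 — does not match.
Monoclinic crystal system: Azurite has monoclinic system — consistent.
Everything matches except the hardness.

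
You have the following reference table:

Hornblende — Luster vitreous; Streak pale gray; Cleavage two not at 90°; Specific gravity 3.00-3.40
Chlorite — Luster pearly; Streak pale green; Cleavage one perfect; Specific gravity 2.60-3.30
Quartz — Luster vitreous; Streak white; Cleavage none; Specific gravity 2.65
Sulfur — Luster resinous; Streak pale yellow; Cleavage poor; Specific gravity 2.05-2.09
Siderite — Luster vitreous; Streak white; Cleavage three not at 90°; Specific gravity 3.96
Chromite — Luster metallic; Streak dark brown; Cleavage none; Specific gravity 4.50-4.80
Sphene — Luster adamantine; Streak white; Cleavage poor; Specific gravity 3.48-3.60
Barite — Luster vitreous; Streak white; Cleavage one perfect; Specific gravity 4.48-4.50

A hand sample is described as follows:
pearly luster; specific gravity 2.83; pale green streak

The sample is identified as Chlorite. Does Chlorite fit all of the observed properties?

Pearly luster — is consistent with Chlorite (pearly luster).
Specific gravity 2.83 — is consistent with Chlorite (SG 2.60-3.30).
Pale green streak — is consistent with Chlorite (pale green streak).
Every observed property is compatible with the reference values for Chlorite.

Consistent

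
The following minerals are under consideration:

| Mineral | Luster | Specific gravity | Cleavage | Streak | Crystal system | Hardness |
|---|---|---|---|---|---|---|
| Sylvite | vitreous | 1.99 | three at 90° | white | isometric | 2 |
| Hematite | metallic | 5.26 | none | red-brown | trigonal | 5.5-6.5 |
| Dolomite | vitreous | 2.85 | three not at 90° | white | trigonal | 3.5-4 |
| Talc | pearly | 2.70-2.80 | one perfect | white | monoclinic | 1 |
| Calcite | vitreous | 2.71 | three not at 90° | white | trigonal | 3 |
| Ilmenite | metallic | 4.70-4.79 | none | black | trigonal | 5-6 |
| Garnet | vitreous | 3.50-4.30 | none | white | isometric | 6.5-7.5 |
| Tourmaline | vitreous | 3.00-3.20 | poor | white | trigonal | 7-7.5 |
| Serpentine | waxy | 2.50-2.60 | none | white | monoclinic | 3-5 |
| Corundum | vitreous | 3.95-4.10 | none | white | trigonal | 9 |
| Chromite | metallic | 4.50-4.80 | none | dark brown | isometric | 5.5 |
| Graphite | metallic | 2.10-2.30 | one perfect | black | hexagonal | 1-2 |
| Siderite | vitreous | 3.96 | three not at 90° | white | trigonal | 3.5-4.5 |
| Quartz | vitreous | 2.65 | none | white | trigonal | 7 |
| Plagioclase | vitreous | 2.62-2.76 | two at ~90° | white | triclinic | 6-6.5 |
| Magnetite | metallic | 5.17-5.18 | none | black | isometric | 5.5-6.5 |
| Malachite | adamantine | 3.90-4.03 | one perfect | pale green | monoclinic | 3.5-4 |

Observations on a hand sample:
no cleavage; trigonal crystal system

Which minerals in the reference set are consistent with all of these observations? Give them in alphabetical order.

No cleavage: Hematite, Ilmenite, Garnet, Serpentine, Corundum, Chromite, Quartz, Magnetite remain.
Trigonal crystal system rules out Garnet, Serpentine, Chromite, Magnetite.
Remaining candidates: Corundum, Hematite, Ilmenite, Quartz.

Corundum, Hematite, Ilmenite, Quartz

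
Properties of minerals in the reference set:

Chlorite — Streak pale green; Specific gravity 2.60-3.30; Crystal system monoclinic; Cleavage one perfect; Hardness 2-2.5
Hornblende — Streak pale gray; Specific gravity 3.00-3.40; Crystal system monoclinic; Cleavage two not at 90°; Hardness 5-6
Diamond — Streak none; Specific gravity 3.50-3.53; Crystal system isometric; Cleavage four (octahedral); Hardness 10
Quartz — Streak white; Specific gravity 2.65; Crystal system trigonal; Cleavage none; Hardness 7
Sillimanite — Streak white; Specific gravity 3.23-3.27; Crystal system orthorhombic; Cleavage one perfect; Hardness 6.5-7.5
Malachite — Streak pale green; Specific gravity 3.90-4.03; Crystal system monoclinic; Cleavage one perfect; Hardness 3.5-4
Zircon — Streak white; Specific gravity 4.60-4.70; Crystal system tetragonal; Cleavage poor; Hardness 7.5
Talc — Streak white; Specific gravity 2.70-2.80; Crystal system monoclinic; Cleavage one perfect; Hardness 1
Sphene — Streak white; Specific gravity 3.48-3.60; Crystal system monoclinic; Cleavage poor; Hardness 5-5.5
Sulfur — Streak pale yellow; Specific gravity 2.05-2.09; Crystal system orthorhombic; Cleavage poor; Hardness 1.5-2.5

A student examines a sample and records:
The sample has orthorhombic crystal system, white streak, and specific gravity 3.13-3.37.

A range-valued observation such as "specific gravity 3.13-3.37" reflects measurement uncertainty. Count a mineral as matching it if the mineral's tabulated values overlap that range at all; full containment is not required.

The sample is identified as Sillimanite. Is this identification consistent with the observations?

Yes

Orthorhombic crystal system — agrees with Sillimanite (orthorhombic system).
White streak — agrees with Sillimanite (white streak).
Specific gravity 3.13-3.37 — agrees with Sillimanite (SG 3.23-3.27).
Nothing contradicts Sillimanite.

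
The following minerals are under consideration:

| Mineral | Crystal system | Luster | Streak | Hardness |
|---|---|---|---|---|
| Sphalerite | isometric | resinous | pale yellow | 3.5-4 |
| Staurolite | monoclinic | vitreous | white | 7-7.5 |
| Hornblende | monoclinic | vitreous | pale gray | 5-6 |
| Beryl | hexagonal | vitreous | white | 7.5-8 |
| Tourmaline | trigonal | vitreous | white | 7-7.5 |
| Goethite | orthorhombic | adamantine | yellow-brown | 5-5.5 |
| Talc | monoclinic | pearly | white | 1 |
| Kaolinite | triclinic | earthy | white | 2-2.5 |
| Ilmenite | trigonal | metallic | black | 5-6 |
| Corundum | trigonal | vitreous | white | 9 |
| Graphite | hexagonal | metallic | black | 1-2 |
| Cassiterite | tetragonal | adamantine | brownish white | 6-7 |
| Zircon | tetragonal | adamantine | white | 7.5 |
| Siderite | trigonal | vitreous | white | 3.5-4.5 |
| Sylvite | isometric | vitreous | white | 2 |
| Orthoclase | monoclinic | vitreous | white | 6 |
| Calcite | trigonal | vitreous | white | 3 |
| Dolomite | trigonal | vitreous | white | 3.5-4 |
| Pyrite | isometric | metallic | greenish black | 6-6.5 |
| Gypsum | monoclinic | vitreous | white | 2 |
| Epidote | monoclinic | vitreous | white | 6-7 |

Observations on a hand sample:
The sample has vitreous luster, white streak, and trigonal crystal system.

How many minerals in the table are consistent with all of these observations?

Vitreous luster: Staurolite, Hornblende, Beryl, Tourmaline, Corundum, Siderite, Sylvite, Orthoclase, Calcite, Dolomite, Gypsum, Epidote remain.
White streak excludes Hornblende.
Trigonal crystal system: Tourmaline, Corundum, Siderite, Calcite, Dolomite remain.
The minerals that satisfy all observations are Calcite, Corundum, Dolomite, Siderite, Tourmaline.
That is 5 minerals.

5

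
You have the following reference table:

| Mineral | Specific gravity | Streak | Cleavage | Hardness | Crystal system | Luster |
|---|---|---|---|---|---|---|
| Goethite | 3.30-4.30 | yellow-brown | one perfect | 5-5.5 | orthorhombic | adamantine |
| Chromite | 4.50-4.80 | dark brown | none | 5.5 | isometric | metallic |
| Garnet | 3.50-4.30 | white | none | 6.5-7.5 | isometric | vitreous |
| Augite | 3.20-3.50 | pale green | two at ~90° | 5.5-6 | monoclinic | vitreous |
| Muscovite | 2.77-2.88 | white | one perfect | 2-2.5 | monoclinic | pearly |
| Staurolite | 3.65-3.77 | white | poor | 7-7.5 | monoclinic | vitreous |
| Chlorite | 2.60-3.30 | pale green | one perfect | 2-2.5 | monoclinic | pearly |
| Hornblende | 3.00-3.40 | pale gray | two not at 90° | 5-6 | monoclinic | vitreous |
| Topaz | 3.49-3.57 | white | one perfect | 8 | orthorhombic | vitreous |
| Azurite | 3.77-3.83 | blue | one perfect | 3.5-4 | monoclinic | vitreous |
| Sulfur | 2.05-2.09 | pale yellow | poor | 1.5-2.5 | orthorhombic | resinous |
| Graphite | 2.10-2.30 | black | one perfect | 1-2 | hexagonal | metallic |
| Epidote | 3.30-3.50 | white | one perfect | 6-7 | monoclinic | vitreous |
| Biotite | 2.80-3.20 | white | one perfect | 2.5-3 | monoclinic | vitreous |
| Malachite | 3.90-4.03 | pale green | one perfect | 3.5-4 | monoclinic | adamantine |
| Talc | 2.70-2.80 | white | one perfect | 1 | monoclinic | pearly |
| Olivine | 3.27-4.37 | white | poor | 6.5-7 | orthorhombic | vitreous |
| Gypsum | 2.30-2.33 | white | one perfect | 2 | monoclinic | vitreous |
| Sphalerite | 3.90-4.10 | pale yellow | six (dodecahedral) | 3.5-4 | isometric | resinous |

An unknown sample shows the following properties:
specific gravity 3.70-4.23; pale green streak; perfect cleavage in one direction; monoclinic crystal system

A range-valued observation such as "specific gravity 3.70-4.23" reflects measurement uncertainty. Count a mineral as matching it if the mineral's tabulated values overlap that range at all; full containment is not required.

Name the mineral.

Malachite

Specific gravity 3.70-4.23: narrows the field to Goethite, Garnet, Staurolite, Azurite, Malachite, Olivine, Sphalerite.
Pale green streak: narrows the field to Malachite.
Perfect cleavage in one direction: every remaining candidate is consistent.
Monoclinic crystal system: every remaining candidate is consistent.
Only Malachite satisfies all observations.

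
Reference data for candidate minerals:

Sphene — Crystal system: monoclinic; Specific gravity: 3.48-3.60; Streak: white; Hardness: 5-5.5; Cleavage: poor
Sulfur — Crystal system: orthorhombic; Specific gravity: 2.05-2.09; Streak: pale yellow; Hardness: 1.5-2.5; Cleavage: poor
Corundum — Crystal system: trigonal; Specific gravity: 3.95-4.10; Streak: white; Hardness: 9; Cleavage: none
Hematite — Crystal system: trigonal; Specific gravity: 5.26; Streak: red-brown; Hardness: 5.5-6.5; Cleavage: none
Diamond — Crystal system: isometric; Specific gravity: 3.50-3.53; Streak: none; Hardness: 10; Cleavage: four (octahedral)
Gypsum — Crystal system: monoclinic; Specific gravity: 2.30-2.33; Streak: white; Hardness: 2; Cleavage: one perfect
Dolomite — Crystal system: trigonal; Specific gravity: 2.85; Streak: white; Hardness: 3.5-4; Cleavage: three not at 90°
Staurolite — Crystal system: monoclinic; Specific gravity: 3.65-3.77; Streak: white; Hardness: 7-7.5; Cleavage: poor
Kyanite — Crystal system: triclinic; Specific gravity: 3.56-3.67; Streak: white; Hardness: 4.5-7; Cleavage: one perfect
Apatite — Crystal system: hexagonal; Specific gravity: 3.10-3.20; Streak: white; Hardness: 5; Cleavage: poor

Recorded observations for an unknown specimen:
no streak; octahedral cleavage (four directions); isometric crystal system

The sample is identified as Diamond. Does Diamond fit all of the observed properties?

Yes

No streak — fits Diamond (no streak).
Octahedral cleavage (four directions) — fits Diamond (cleavage four (octahedral)).
Isometric crystal system — fits Diamond (isometric system).
Nothing contradicts Diamond.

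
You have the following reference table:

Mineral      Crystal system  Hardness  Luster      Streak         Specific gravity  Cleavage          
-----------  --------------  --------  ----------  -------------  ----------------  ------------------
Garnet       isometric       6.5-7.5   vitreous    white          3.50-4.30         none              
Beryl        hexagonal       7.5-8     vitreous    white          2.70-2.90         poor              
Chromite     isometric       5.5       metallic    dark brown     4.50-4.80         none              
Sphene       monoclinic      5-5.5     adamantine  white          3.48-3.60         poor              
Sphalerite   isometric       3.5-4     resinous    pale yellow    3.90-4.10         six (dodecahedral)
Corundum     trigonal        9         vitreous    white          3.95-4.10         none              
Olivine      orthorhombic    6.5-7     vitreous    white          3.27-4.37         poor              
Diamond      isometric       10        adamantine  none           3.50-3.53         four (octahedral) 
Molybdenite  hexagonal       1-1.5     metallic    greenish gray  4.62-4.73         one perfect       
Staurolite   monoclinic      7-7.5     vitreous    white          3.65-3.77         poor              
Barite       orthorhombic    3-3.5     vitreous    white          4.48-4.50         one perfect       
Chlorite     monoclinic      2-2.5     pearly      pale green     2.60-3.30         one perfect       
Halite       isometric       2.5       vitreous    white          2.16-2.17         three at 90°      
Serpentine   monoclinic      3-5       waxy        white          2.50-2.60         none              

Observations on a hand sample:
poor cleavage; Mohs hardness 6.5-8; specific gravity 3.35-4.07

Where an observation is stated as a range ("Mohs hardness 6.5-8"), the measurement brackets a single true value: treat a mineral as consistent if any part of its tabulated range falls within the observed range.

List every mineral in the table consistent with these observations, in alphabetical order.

Olivine, Staurolite

Poor cleavage — leaves Beryl, Sphene, Olivine, Staurolite.
Mohs hardness 6.5-8 eliminates Sphene.
Specific gravity 3.35-4.07 rules out Beryl.
The minerals that satisfy all observations are Olivine, Staurolite.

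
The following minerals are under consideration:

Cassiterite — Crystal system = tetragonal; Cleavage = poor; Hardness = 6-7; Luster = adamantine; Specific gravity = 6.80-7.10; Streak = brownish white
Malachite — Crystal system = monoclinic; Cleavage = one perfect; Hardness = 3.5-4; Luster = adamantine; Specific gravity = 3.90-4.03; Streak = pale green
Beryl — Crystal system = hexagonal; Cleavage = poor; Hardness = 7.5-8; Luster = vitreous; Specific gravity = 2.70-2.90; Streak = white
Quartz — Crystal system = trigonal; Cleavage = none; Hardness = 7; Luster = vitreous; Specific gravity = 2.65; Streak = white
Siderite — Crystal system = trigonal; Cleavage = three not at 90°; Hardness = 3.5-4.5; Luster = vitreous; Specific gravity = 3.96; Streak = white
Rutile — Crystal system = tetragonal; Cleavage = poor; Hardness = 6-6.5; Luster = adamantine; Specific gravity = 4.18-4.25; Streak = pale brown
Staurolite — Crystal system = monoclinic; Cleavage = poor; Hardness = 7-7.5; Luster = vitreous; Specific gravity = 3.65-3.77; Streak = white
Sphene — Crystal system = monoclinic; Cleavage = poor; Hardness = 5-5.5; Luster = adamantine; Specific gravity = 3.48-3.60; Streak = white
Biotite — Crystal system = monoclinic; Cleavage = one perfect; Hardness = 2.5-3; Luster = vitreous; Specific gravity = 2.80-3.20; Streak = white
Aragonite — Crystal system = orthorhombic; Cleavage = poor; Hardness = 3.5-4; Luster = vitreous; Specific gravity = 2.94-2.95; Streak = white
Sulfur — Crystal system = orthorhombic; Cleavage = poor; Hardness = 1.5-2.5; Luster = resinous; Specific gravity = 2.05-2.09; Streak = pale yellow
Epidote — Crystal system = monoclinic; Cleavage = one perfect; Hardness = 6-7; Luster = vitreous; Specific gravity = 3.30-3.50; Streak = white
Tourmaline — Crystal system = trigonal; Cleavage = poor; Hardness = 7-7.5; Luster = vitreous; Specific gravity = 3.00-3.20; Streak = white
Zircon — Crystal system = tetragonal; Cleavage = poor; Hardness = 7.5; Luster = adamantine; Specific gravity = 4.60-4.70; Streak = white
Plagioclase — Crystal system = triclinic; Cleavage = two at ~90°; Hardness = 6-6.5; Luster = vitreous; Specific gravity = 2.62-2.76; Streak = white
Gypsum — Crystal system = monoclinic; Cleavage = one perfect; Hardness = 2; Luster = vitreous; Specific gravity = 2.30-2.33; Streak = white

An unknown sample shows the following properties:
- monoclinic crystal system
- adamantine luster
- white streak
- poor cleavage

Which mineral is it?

Sphene

Monoclinic crystal system — leaves Malachite, Staurolite, Sphene, Biotite, Epidote, Gypsum.
Adamantine luster — Malachite, Sphene remain.
White streak eliminates Malachite.
Poor cleavage — consistent with all remaining minerals.
Only Sphene satisfies all observations.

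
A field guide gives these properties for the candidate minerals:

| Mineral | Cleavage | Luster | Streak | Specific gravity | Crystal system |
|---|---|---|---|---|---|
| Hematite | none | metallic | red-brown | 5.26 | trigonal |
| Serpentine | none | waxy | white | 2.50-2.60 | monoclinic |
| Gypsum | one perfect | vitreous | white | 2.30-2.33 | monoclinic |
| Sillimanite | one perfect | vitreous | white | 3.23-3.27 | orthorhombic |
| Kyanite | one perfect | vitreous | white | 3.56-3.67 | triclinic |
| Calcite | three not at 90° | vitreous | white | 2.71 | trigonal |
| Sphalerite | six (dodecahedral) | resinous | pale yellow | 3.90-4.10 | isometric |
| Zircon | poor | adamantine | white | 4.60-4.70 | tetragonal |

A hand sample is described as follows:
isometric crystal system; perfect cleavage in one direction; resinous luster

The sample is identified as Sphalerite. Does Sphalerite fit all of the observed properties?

Isometric crystal system — fits Sphalerite (isometric system).
Perfect cleavage in one direction — Sphalerite has cleavage six (dodecahedral); a mismatch.
Resinous luster — fits Sphalerite (resinous luster).
Sphalerite is excluded by the cleavage.

No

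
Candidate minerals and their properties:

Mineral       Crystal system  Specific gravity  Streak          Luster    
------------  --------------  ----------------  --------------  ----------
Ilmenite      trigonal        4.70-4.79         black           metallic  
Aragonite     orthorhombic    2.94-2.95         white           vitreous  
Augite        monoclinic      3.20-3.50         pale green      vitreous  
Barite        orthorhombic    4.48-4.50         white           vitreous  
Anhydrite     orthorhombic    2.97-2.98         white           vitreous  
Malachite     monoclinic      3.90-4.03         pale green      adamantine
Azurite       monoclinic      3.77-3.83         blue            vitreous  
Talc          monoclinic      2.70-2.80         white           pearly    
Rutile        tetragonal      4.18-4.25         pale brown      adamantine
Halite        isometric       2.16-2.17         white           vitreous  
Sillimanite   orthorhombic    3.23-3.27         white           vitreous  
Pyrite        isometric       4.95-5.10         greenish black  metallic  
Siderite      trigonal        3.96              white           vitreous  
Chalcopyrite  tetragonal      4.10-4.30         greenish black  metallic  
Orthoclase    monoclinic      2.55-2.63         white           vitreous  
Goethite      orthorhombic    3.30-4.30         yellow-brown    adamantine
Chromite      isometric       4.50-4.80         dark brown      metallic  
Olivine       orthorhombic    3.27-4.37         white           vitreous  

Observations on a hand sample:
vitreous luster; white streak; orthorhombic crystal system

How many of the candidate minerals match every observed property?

5

Vitreous luster — only Aragonite, Augite, Barite, Anhydrite, Azurite, Halite, Sillimanite, Siderite, Orthoclase, Olivine remain.
White streak excludes Augite, Azurite.
Orthorhombic crystal system rules out Halite, Siderite, Orthoclase.
Consistent with every observation: Anhydrite, Aragonite, Barite, Olivine, Sillimanite.
That is 5 minerals.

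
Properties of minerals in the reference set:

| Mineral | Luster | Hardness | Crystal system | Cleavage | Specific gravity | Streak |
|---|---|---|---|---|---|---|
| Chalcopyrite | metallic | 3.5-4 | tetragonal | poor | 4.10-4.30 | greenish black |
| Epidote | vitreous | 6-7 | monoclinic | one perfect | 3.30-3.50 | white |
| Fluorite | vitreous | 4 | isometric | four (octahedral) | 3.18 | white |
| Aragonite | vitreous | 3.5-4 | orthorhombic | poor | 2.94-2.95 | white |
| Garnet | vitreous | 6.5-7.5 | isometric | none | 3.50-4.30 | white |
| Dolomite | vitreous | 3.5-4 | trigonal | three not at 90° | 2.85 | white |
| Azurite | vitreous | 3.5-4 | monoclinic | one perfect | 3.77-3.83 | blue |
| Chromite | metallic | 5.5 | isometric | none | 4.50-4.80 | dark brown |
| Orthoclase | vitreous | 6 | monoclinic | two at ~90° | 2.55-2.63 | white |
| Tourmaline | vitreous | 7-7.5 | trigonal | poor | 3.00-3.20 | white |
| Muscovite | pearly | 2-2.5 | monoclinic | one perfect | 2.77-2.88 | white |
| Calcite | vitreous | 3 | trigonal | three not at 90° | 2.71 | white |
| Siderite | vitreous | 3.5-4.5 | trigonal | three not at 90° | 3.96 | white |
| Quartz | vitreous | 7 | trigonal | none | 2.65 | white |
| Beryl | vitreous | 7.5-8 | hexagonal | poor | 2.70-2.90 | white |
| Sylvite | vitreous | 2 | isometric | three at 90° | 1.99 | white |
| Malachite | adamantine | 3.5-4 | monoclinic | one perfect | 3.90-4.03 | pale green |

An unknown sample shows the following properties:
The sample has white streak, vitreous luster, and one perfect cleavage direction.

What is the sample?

Epidote

White streak excludes Chalcopyrite, Azurite, Chromite, Malachite.
Vitreous luster is inconsistent with Muscovite.
One perfect cleavage direction — only Epidote remains.
Only Epidote satisfies all observations.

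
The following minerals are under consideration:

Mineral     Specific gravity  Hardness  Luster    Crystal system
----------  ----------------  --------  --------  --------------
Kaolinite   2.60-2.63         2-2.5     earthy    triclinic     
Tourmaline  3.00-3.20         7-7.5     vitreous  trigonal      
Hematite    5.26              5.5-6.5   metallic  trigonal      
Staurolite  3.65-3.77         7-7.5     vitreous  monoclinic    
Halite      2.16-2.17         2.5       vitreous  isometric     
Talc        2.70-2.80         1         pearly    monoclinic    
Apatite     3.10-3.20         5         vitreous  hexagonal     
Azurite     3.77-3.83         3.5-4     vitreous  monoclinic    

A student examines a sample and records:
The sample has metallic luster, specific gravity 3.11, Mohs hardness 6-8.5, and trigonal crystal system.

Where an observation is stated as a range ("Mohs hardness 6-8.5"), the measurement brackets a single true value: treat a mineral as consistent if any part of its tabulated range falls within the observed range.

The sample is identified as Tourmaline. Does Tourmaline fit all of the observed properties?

Inconsistent

Metallic luster — Tourmaline has vitreous luster; a mismatch.
Specific gravity 3.11 — fits Tourmaline (SG 3.00-3.20).
Mohs hardness 6-8.5 — fits Tourmaline (hardness 7-7.5).
Trigonal crystal system — fits Tourmaline (trigonal system).
Luster alone is enough to reject Tourmaline.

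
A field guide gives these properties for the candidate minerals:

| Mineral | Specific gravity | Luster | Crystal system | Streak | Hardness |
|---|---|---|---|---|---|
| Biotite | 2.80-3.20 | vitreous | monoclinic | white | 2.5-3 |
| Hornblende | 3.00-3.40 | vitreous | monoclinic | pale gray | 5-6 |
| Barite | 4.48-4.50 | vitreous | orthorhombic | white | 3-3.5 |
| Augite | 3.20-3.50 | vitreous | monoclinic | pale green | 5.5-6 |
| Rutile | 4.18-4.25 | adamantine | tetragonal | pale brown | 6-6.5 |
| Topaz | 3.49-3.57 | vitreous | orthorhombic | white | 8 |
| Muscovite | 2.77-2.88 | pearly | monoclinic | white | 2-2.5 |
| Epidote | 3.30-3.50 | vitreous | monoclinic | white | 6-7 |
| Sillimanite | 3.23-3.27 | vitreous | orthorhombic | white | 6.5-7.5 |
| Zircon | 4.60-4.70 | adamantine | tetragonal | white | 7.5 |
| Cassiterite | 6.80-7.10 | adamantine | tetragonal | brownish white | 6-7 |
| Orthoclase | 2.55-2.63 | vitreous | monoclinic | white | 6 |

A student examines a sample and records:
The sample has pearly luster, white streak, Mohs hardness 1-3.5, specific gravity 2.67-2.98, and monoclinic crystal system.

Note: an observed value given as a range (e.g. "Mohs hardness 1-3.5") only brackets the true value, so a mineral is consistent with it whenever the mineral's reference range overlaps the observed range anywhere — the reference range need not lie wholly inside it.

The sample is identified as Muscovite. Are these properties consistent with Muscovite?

Consistent

Pearly luster — matches Muscovite (pearly luster).
White streak — matches Muscovite (white streak).
Mohs hardness 1-3.5 — matches Muscovite (hardness 2-2.5).
Specific gravity 2.67-2.98 — matches Muscovite (SG 2.77-2.88).
Monoclinic crystal system — matches Muscovite (monoclinic system).
Nothing contradicts Muscovite.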